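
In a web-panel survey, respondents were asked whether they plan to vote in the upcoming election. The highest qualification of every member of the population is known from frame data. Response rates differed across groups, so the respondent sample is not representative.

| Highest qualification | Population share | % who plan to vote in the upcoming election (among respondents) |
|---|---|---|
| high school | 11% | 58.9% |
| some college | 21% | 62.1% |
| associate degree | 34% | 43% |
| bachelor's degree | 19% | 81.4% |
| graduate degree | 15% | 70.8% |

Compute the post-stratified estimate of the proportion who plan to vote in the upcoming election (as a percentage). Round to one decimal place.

Reweight to the known highest qualification distribution:
  high school: 0.11 × 58.9 = 6.479
  some college: 0.21 × 62.1 = 13.041
  associate degree: 0.34 × 43 = 14.62
  bachelor's degree: 0.19 × 81.4 = 15.466
  graduate degree: 0.15 × 70.8 = 10.62
Post-stratified estimate = 60.226 → 60.2%.

60.2%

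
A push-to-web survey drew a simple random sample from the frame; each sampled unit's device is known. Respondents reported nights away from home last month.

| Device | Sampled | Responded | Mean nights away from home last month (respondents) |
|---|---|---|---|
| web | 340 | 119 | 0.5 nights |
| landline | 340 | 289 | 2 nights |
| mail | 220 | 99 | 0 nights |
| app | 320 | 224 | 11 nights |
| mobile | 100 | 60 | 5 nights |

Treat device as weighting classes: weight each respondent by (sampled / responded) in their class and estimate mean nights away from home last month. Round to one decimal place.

Class response rates: web 119/340 = 35%, landline 289/340 = 85%, mail 99/220 = 45%, app 224/320 = 70%, mobile 60/100 = 60%.
With weight = n_sampled/n_responded per class, the weighted class total is n_sampled:
  web: 340 × 0.5 = 170
  landline: 340 × 2 = 680
  mail: 220 × 0 = 0
  app: 320 × 11 = 3520
  mobile: 100 × 5 = 500
Adjusted estimate = 4870 / 1,320 = 3.68939 → 3.7.

3.7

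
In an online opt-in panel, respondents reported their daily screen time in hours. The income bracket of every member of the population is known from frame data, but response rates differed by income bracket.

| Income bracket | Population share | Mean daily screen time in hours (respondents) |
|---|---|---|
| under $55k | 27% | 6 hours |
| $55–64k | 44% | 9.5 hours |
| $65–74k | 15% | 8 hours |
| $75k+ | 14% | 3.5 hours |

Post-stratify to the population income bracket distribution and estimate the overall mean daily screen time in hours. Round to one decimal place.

7.5

Reweight to the known income bracket distribution:
  under $55k: 0.27 × 6 = 1.62
  $55–64k: 0.44 × 9.5 = 4.18
  $65–74k: 0.15 × 8 = 1.2
  $75k+: 0.14 × 3.5 = 0.49
Post-stratified estimate = 7.49 → 7.5.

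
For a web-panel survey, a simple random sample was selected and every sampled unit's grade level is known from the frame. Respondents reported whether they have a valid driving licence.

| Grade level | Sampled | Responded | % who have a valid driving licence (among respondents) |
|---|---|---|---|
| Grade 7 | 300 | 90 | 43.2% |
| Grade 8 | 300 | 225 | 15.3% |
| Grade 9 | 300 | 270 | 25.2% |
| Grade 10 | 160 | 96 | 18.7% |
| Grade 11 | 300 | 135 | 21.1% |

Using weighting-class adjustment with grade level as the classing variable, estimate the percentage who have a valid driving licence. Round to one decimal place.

25.3%

Response rates by class: Grade 7 90/300 = 30%, Grade 8 225/300 = 75%, Grade 9 270/300 = 90%, Grade 10 96/160 = 60%, Grade 11 135/300 = 45%.
Each respondent's weight = sampled/responded in their class; summing within a class gives n_sampled, so:
  Grade 7: 300 × 43.2 = 12,960
  Grade 8: 300 × 15.3 = 4590
  Grade 9: 300 × 25.2 = 7560
  Grade 10: 160 × 18.7 = 2992
  Grade 11: 300 × 21.1 = 6330
Adjusted estimate = 34,432 / 1,360 = 25.3176 → 25.3%.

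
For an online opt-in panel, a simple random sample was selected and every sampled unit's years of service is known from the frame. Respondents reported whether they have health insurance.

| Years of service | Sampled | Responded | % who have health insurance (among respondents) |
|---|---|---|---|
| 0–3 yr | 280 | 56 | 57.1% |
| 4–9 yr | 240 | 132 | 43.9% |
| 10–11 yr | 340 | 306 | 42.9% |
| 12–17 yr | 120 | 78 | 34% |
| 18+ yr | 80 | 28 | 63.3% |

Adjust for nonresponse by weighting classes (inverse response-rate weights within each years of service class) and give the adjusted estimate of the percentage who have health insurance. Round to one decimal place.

Response rates by class: 0–3 yr 56/280 = 20%, 4–9 yr 132/240 = 55%, 10–11 yr 306/340 = 90%, 12–17 yr 78/120 = 65%, 18+ yr 28/80 = 35%.
Each respondent's weight = sampled/responded in their class; summing within a class gives n_sampled, so:
  0–3 yr: 280 × 57.1 = 15,988
  4–9 yr: 240 × 43.9 = 10,536
  10–11 yr: 340 × 42.9 = 14,586
  12–17 yr: 120 × 34 = 4080
  18+ yr: 80 × 63.3 = 5064
Adjusted estimate = 50,254 / 1,060 = 47.4094 → 47.4%.

47.4%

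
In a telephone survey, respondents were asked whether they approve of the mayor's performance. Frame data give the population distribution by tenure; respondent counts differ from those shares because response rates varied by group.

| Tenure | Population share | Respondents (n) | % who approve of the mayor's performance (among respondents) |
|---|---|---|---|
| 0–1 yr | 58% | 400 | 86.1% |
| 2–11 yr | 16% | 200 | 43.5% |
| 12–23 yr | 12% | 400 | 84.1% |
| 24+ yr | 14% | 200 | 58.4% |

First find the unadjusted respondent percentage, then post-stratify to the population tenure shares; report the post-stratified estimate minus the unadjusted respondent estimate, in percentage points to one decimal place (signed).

+1.4 percentage points

Without adjustment, the pooled respondent share is:
  (400/1200)×86.1 + (200/1200)×43.5 + (400/1200)×84.1 + (200/1200)×58.4 = 73.7167%
Post-stratified estimate weights by population shares:
  0.58×86.1 + 0.16×43.5 + 0.12×84.1 + 0.14×58.4 = 75.166%
Difference = 75.166 − 73.7167 = 1.4493 pp.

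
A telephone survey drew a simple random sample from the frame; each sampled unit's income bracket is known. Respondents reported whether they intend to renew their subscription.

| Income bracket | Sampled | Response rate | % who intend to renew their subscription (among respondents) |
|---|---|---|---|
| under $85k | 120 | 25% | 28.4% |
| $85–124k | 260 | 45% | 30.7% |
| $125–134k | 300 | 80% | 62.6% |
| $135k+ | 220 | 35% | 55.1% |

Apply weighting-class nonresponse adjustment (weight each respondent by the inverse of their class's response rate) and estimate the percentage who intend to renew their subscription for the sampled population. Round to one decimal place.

47.0%

Inverse-response-rate weighting restores each class to its sampled count, so class totals weight by n_sampled:
  under $85k: 120 × 28.4 = 3408
  $85–124k: 260 × 30.7 = 7982
  $125–134k: 300 × 62.6 = 18,780
  $135k+: 220 × 55.1 = 12,122
Adjusted estimate = 42,292 / 900 = 46.9911 → 47.0%.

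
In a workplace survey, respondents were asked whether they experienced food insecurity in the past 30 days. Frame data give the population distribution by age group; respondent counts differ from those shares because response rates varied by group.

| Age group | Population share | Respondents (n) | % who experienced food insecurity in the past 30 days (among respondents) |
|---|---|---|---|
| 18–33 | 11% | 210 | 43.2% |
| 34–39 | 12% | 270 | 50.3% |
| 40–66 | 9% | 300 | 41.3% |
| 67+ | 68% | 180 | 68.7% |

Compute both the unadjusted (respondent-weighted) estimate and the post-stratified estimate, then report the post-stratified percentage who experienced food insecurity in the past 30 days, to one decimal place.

61.2%

Naive respondent-only estimate (weights = respondent counts):
  (210/960)×43.2 + (270/960)×50.3 + (300/960)×41.3 + (180/960)×68.7 = 49.3844%
Reweighting by population age group shares:
  0.11×43.2 + 0.12×50.3 + 0.09×41.3 + 0.68×68.7 = 61.221%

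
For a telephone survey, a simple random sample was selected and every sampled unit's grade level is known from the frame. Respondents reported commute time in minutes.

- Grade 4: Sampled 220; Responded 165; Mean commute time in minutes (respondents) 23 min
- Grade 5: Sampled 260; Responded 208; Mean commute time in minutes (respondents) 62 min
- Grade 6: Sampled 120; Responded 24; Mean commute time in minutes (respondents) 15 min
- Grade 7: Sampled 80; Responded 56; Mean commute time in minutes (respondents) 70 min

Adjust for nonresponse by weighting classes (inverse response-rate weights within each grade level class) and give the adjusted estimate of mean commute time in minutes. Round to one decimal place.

Class response rates: Grade 4 165/220 = 75%, Grade 5 208/260 = 80%, Grade 6 24/120 = 20%, Grade 7 56/80 = 70%.
With weight = n_sampled/n_responded per class, the weighted class total is n_sampled:
  Grade 4: 220 × 23 = 5060
  Grade 5: 260 × 62 = 16,120
  Grade 6: 120 × 15 = 1800
  Grade 7: 80 × 70 = 5600
Adjusted estimate = 28,580 / 680 = 42.0294 → 42.0.

42.0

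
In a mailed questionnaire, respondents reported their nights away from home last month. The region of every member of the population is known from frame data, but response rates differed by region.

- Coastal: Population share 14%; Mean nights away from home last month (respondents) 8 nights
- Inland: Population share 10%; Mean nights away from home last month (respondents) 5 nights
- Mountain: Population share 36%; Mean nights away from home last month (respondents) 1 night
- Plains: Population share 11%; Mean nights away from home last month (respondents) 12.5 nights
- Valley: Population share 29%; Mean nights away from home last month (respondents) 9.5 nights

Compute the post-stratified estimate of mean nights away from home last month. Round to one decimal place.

Reweight to the known region distribution:
  Coastal: 0.14 × 8 = 1.12
  Inland: 0.1 × 5 = 0.5
  Mountain: 0.36 × 1 = 0.36
  Plains: 0.11 × 12.5 = 1.375
  Valley: 0.29 × 9.5 = 2.755
Post-stratified estimate = 6.11 → 6.1.

6.1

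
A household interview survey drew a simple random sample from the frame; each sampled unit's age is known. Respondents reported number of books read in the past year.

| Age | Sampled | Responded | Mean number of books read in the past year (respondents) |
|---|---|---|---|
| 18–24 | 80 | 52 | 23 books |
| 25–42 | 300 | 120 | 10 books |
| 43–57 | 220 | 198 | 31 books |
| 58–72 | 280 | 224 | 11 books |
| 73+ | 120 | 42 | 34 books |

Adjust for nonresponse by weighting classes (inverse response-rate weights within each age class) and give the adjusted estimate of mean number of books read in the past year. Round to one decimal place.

Class response rates: 18–24 52/80 = 65%, 25–42 120/300 = 40%, 43–57 198/220 = 90%, 58–72 224/280 = 80%, 73+ 42/120 = 35%.
With weight = n_sampled/n_responded per class, the weighted class total is n_sampled:
  18–24: 80 × 23 = 1840
  25–42: 300 × 10 = 3000
  43–57: 220 × 31 = 6820
  58–72: 280 × 11 = 3080
  73+: 120 × 34 = 4080
Adjusted estimate = 18,820 / 1,000 = 18.82 → 18.8.

18.8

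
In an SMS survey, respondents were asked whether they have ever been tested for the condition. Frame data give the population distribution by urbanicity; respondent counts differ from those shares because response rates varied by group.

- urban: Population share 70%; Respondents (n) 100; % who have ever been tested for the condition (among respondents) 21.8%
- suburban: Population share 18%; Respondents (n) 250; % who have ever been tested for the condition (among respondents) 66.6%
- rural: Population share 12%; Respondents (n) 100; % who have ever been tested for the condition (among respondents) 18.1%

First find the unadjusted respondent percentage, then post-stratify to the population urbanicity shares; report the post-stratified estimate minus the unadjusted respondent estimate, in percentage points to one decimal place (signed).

-16.4 percentage points

Naive respondent-only estimate (weights = respondent counts):
  (100/450)×21.8 + (250/450)×66.6 + (100/450)×18.1 = 45.8667%
Reweighting by population urbanicity shares:
  0.7×21.8 + 0.18×66.6 + 0.12×18.1 = 29.42%
Difference = 29.42 − 45.8667 = -16.4467 pp.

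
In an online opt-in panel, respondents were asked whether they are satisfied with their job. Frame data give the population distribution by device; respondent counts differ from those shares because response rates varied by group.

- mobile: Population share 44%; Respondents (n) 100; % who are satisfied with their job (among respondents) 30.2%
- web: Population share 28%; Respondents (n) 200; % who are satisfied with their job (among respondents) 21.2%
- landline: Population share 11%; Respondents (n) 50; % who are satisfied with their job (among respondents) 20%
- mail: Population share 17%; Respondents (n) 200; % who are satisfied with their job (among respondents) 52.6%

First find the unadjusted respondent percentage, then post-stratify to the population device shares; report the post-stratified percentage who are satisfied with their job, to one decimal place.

30.4%

Unadjusted (pooled respondent) estimate weights by respondent counts:
  (100/550)×30.2 + (200/550)×21.2 + (50/550)×20 + (200/550)×52.6 = 34.1455%
Reweighting by population device shares:
  0.44×30.2 + 0.28×21.2 + 0.11×20 + 0.17×52.6 = 30.366%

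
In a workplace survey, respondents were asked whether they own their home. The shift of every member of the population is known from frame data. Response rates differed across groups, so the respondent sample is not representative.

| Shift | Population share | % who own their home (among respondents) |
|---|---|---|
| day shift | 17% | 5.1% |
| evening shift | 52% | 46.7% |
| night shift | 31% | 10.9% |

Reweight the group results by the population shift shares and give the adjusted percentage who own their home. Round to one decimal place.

28.5%

Reweight to the known shift distribution:
  day shift: 0.17 × 5.1 = 0.867
  evening shift: 0.52 × 46.7 = 24.284
  night shift: 0.31 × 10.9 = 3.379
Post-stratified estimate = 28.53 → 28.5%.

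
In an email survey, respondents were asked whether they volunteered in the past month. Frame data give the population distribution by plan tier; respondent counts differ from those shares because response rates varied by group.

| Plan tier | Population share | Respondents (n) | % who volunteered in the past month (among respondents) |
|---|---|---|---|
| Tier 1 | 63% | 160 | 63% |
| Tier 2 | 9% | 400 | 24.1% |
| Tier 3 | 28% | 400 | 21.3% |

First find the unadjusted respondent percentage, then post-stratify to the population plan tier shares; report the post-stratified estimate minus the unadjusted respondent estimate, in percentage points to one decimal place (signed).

Unadjusted (pooled respondent) estimate weights by respondent counts:
  (160/960)×63 + (400/960)×24.1 + (400/960)×21.3 = 29.4167%
Post-stratified estimate weights by population shares:
  0.63×63 + 0.09×24.1 + 0.28×21.3 = 47.823%
Difference = 47.823 − 29.4167 = 18.4063 pp.

+18.4 percentage points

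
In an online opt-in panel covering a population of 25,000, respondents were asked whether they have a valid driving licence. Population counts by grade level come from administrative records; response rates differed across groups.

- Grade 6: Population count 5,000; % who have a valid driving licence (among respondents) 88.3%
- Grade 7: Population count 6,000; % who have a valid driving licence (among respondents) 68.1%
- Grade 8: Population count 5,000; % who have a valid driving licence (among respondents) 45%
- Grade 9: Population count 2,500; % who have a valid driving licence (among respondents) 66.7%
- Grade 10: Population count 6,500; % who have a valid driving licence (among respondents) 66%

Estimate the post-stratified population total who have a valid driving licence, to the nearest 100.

16,700

Estimated count per cell = population count × respondent percentage:
  Grade 6: 5,000 × 88.3% = 4415
  Grade 7: 6,000 × 68.1% = 4086
  Grade 8: 5,000 × 45% = 2250
  Grade 9: 2,500 × 66.7% = 1667.5
  Grade 10: 6,500 × 66% = 4290
Estimated total = 16708.5 → 16,700.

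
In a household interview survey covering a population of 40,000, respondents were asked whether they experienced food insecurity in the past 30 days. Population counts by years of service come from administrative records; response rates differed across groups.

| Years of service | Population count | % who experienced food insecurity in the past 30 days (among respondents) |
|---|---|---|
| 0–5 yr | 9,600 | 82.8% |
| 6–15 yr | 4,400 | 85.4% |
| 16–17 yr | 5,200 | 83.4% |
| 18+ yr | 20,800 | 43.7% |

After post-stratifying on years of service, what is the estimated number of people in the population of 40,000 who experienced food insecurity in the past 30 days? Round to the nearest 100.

Each cell contributes its population count × the respondent rate:
  0–5 yr: 9,600 × 82.8% = 7948.8
  6–15 yr: 4,400 × 85.4% = 3757.6
  16–17 yr: 5,200 × 83.4% = 4336.8
  18+ yr: 20,800 × 43.7% = 9089.6
Estimated total = 25132.8 → 25,100.

25,100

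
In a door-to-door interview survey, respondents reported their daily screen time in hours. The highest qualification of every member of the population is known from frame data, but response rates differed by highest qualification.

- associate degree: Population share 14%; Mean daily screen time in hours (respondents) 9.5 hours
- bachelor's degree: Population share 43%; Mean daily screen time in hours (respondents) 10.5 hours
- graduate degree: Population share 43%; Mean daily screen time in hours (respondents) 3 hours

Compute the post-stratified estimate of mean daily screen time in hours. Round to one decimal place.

Each cell contributes population-share × respondent value:
  associate degree: 0.14 × 9.5 = 1.33
  bachelor's degree: 0.43 × 10.5 = 4.515
  graduate degree: 0.43 × 3 = 1.29
Post-stratified estimate = 7.135 → 7.1.

7.1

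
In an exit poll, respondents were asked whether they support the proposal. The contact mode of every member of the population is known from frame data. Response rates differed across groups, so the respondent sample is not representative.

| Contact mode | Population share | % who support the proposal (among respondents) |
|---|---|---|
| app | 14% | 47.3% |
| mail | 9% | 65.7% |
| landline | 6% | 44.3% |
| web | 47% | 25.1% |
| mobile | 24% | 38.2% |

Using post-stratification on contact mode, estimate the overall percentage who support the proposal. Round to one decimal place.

36.2%

Weight each group's respondent value by its population share:
  app: 0.14 × 47.3 = 6.622
  mail: 0.09 × 65.7 = 5.913
  landline: 0.06 × 44.3 = 2.658
  web: 0.47 × 25.1 = 11.797
  mobile: 0.24 × 38.2 = 9.168
Post-stratified estimate = 36.158 → 36.2%.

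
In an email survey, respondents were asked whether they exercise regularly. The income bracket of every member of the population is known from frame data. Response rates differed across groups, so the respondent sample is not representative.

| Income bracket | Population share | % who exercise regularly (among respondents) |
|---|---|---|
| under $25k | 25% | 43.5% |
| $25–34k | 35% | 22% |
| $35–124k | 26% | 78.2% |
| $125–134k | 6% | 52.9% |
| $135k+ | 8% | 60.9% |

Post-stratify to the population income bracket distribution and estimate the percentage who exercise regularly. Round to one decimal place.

47.0%

Each cell contributes population-share × respondent value:
  under $25k: 0.25 × 43.5 = 10.875
  $25–34k: 0.35 × 22 = 7.7
  $35–124k: 0.26 × 78.2 = 20.332
  $125–134k: 0.06 × 52.9 = 3.174
  $135k+: 0.08 × 60.9 = 4.872
Post-stratified estimate = 46.953 → 47.0%.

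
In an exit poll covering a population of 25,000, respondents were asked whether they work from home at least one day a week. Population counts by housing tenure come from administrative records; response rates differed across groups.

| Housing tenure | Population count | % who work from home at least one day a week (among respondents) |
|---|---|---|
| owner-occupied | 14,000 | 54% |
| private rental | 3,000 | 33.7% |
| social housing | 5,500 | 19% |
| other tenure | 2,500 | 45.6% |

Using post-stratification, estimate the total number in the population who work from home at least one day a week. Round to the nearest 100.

Estimated count per cell = population count × respondent percentage:
  owner-occupied: 14,000 × 54% = 7560
  private rental: 3,000 × 33.7% = 1011
  social housing: 5,500 × 19% = 1045
  other tenure: 2,500 × 45.6% = 1140
Estimated total = 10,756 → 10,800.

10,800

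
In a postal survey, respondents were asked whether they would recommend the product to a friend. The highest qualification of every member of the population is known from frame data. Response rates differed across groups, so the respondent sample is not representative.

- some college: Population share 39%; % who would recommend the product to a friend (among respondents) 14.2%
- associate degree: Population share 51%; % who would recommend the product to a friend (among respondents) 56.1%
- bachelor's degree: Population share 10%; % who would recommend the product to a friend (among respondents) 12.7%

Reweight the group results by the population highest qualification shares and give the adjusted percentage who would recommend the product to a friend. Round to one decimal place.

Weight each group's respondent value by its population share:
  some college: 0.39 × 14.2 = 5.538
  associate degree: 0.51 × 56.1 = 28.611
  bachelor's degree: 0.1 × 12.7 = 1.27
Post-stratified estimate = 35.419 → 35.4%.

35.4%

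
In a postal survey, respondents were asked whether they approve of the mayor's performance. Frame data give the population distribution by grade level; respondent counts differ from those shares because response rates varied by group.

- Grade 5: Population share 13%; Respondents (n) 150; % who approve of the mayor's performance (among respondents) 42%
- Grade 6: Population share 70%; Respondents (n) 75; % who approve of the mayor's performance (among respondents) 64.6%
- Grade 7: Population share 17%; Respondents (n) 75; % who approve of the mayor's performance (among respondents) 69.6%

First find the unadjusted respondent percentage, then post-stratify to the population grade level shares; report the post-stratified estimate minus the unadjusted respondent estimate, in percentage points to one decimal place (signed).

+8.0 percentage points

Naive respondent-only estimate (weights = respondent counts):
  (150/300)×42 + (75/300)×64.6 + (75/300)×69.6 = 54.55%
Post-stratifying to population shares instead:
  0.13×42 + 0.7×64.6 + 0.17×69.6 = 62.512%
Difference = 62.512 − 54.55 = 7.962 pp.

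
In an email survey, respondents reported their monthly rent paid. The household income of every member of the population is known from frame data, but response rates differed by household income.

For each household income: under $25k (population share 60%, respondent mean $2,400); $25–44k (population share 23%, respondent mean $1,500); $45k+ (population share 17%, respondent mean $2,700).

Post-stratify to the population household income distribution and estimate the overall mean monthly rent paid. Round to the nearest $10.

Post-stratification weights by population share, not respondent share:
  under $25k: 0.6 × 2400 = 1440
  $25–44k: 0.23 × 1500 = 345
  $45k+: 0.17 × 2700 = 459
Post-stratified estimate = 2244 → $2,240.

$2,240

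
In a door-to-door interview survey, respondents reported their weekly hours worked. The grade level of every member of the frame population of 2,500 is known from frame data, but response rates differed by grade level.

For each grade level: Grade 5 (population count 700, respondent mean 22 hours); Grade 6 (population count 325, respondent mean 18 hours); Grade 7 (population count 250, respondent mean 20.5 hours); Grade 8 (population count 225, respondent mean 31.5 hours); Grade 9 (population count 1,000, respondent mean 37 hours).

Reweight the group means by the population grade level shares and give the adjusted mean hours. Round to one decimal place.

Reweight to the known grade level distribution:
  Grade 5: (700/2,500) × 22 = 6.16
  Grade 6: (325/2,500) × 18 = 2.34
  Grade 7: (250/2,500) × 20.5 = 2.05
  Grade 8: (225/2,500) × 31.5 = 2.835
  Grade 9: (1,000/2,500) × 37 = 14.8
Post-stratified estimate = 28.185 → 28.2.

28.2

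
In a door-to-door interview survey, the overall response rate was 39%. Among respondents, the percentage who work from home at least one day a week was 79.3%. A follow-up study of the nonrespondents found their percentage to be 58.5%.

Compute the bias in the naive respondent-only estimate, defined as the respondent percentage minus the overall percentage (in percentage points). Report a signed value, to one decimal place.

Nonresponse fraction = 1 − 0.39 = 0.61.
Bias = (nonresponse fraction) × (respondent percentage − nonrespondent percentage)
     = 0.61 × (79.3 − 58.5) = 0.61 × 20.8 = 12.688.

+12.7 percentage points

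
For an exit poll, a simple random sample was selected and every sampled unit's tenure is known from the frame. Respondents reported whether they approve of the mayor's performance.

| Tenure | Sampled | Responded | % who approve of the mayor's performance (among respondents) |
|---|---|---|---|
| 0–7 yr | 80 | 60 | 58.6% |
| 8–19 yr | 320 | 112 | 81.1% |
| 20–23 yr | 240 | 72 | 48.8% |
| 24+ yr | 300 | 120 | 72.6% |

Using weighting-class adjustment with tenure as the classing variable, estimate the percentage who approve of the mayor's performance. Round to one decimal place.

68.2%

Class response rates: 0–7 yr 60/80 = 75%, 8–19 yr 112/320 = 35%, 20–23 yr 72/240 = 30%, 24+ yr 120/300 = 40%.
Weighting each respondent by the inverse class response rate inflates each class back to its sampled size, so the class weight is n_sampled:
  0–7 yr: 80 × 58.6 = 4688
  8–19 yr: 320 × 81.1 = 25,952
  20–23 yr: 240 × 48.8 = 11,712
  24+ yr: 300 × 72.6 = 21,780
Adjusted estimate = 64,132 / 940 = 68.2255 → 68.2%.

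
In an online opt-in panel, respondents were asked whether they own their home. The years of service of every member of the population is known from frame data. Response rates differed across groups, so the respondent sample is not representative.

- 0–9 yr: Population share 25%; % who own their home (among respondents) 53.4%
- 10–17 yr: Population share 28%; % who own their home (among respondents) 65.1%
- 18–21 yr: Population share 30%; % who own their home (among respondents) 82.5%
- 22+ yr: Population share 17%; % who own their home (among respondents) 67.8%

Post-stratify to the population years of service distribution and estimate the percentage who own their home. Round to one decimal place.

67.9%

Each cell contributes population-share × respondent value:
  0–9 yr: 0.25 × 53.4 = 13.35
  10–17 yr: 0.28 × 65.1 = 18.228
  18–21 yr: 0.3 × 82.5 = 24.75
  22+ yr: 0.17 × 67.8 = 11.526
Post-stratified estimate = 67.854 → 67.9%.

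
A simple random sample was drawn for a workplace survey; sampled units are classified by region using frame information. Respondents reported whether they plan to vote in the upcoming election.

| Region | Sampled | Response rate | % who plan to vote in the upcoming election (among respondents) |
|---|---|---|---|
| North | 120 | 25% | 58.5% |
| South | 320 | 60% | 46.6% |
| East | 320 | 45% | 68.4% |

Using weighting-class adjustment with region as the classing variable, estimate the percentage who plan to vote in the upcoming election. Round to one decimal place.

Each respondent's weight = sampled/responded in their class; summing within a class gives n_sampled, so:
  North: 120 × 58.5 = 7020
  South: 320 × 46.6 = 14,912
  East: 320 × 68.4 = 21,888
Adjusted estimate = 43,820 / 760 = 57.6579 → 57.7%.

57.7%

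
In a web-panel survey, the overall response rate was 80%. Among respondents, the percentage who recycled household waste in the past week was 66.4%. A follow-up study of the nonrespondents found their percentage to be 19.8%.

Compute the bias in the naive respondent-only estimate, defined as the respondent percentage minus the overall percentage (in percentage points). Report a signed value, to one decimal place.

Nonresponse fraction = 1 − 0.8 = 0.2.
Bias = (nonresponse fraction) × (respondent percentage − nonrespondent percentage)
     = 0.2 × (66.4 − 19.8) = 0.2 × 46.6 = 9.32.

+9.3 percentage points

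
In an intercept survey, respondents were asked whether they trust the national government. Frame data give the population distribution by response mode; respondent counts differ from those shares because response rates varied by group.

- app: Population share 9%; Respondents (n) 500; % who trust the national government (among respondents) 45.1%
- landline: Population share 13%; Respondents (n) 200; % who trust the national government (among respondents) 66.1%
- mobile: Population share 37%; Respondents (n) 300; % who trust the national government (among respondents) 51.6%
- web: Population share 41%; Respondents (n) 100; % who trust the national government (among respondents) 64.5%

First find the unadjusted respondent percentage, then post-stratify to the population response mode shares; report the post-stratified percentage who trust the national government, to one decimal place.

58.2%

Naive respondent-only estimate (weights = respondent counts):
  (500/1100)×45.1 + (200/1100)×66.1 + (300/1100)×51.6 + (100/1100)×64.5 = 52.4545%
Reweighting by population response mode shares:
  0.09×45.1 + 0.13×66.1 + 0.37×51.6 + 0.41×64.5 = 58.189%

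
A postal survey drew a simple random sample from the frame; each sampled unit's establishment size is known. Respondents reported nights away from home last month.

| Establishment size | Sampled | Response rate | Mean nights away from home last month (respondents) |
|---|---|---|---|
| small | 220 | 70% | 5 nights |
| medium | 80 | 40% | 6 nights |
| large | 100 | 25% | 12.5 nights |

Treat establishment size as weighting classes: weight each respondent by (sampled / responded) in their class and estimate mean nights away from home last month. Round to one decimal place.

7.1

Weighting each respondent by the inverse class response rate inflates each class back to its sampled size, so the class weight is n_sampled:
  small: 220 × 5 = 1100
  medium: 80 × 6 = 480
  large: 100 × 12.5 = 1250
Adjusted estimate = 2830 / 400 = 7.075 → 7.1.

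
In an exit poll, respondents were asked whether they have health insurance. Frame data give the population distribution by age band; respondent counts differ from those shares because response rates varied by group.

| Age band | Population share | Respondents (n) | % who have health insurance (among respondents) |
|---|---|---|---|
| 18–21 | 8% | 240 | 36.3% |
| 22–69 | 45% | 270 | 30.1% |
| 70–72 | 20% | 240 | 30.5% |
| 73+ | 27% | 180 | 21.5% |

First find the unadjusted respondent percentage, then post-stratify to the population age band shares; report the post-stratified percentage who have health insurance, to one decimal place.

Naive respondent-only estimate (weights = respondent counts):
  (240/930)×36.3 + (270/930)×30.1 + (240/930)×30.5 + (180/930)×21.5 = 30.1387%
Post-stratifying to population shares instead:
  0.08×36.3 + 0.45×30.1 + 0.2×30.5 + 0.27×21.5 = 28.354%

28.4%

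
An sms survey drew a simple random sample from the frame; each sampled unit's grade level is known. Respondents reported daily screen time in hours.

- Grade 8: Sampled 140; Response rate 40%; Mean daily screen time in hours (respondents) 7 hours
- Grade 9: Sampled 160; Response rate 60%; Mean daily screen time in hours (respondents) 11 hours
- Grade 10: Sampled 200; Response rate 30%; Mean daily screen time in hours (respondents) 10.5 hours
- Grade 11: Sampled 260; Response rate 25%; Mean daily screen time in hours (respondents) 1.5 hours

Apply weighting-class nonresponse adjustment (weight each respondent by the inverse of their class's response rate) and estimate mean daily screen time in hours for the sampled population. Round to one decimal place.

6.9

Inverse-response-rate weighting restores each class to its sampled count, so class totals weight by n_sampled:
  Grade 8: 140 × 7 = 980
  Grade 9: 160 × 11 = 1760
  Grade 10: 200 × 10.5 = 2100
  Grade 11: 260 × 1.5 = 390
Adjusted estimate = 5230 / 760 = 6.88158 → 6.9.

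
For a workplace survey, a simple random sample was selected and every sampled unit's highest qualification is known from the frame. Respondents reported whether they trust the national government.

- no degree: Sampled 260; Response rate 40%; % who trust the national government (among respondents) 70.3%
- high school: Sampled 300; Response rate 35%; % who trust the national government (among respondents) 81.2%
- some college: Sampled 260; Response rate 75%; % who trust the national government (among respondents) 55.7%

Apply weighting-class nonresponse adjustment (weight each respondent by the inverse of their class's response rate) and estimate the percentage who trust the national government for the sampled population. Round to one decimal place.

69.7%

Each respondent's weight = sampled/responded in their class; summing within a class gives n_sampled, so:
  no degree: 260 × 70.3 = 18,278
  high school: 300 × 81.2 = 24,360
  some college: 260 × 55.7 = 14,482
Adjusted estimate = 57,120 / 820 = 69.6585 → 69.7%.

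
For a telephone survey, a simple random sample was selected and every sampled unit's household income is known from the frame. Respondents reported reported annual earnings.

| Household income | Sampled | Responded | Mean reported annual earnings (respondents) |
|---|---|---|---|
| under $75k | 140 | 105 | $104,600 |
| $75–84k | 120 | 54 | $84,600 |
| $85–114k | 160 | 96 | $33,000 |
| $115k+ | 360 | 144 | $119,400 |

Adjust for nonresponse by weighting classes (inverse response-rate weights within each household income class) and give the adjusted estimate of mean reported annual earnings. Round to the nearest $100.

Response rates by class: under $75k 105/140 = 75%, $75–84k 54/120 = 45%, $85–114k 96/160 = 60%, $115k+ 144/360 = 40%.
Each respondent's weight = sampled/responded in their class; summing within a class gives n_sampled, so:
  under $75k: 140 × 104,600 = 14,644,000
  $75–84k: 120 × 84,600 = 10,152,000
  $85–114k: 160 × 33,000 = 5,280,000
  $115k+: 360 × 119,400 = 42,984,000
Adjusted estimate = 73,060,000 / 780 = 93666.7 → $93,700.

$93,700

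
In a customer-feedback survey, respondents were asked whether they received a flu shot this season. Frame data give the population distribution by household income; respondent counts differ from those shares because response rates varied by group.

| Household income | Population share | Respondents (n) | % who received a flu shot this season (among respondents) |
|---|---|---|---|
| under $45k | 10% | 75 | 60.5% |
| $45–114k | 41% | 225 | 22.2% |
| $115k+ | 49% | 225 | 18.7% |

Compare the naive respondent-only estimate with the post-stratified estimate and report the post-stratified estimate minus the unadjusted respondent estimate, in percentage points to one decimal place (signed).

-1.9 percentage points

Naive respondent-only estimate (weights = respondent counts):
  (75/525)×60.5 + (225/525)×22.2 + (225/525)×18.7 = 26.1714%
Post-stratifying to population shares instead:
  0.1×60.5 + 0.41×22.2 + 0.49×18.7 = 24.315%
Difference = 24.315 − 26.1714 = -1.8564 pp.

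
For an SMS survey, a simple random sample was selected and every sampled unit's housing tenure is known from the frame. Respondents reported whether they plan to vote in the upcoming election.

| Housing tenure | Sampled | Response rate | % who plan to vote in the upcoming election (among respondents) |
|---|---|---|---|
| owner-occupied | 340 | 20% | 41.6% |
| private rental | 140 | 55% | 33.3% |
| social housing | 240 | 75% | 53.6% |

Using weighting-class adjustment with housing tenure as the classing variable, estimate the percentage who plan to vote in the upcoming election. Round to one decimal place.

44.0%

With weight = n_sampled/n_responded per class, the weighted class total is n_sampled:
  owner-occupied: 340 × 41.6 = 14,144
  private rental: 140 × 33.3 = 4662
  social housing: 240 × 53.6 = 12,864
Adjusted estimate = 31,670 / 720 = 43.9861 → 44.0%.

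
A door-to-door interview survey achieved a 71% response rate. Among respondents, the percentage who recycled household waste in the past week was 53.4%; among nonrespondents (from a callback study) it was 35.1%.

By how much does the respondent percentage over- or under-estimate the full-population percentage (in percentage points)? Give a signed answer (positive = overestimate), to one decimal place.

Nonresponse fraction = 1 − 0.71 = 0.29.
Bias = (nonresponse fraction) × (respondent percentage − nonrespondent percentage)
     = 0.29 × (53.4 − 35.1) = 0.29 × 18.3 = 5.307.

+5.3 percentage points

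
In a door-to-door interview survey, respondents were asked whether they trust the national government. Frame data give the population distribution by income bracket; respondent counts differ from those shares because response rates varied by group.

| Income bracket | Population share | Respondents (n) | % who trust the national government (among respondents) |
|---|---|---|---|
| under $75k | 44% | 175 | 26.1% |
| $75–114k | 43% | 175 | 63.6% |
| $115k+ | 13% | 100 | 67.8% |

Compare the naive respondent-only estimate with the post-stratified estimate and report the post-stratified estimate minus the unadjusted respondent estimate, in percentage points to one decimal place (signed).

Unadjusted (pooled respondent) estimate weights by respondent counts:
  (175/450)×26.1 + (175/450)×63.6 + (100/450)×67.8 = 49.95%
Post-stratified estimate weights by population shares:
  0.44×26.1 + 0.43×63.6 + 0.13×67.8 = 47.646%
Difference = 47.646 − 49.95 = -2.304 pp.

-2.3 percentage points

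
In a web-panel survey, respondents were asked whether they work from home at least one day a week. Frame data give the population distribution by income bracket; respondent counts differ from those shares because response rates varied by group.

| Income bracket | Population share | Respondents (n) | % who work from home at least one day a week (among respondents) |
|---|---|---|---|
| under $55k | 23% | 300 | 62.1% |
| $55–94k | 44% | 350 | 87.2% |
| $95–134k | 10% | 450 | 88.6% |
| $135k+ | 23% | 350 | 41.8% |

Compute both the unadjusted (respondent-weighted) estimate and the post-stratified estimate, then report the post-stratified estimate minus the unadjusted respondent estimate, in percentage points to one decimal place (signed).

-0.4 percentage points

Naive respondent-only estimate (weights = respondent counts):
  (300/1450)×62.1 + (350/1450)×87.2 + (450/1450)×88.6 + (350/1450)×41.8 = 71.4828%
Post-stratifying to population shares instead:
  0.23×62.1 + 0.44×87.2 + 0.1×88.6 + 0.23×41.8 = 71.125%
Difference = 71.125 − 71.4828 = -0.3578 pp.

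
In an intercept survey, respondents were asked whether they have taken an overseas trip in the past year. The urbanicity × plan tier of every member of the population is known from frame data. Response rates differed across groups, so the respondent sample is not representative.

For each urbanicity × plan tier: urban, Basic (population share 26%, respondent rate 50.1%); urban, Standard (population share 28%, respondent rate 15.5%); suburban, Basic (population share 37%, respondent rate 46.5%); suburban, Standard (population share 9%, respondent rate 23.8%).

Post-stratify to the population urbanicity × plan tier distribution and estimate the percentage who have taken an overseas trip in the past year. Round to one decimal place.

36.7%

Each cell contributes population-share × respondent value:
  urban, Basic: 0.26 × 50.1 = 13.026
  urban, Standard: 0.28 × 15.5 = 4.34
  suburban, Basic: 0.37 × 46.5 = 17.205
  suburban, Standard: 0.09 × 23.8 = 2.142
Post-stratified estimate = 36.713 → 36.7%.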